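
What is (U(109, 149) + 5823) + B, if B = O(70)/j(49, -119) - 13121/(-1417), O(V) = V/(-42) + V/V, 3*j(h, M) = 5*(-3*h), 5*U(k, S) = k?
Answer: 1219395349/208299 ≈ 5854.1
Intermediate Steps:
U(k, S) = k/5
j(h, M) = -5*h (j(h, M) = (5*(-3*h))/3 = (-15*h)/3 = -5*h)
O(V) = 1 - V/42 (O(V) = V*(-1/42) + 1 = -V/42 + 1 = 1 - V/42)
B = 9646769/1041495 (B = (1 - 1/42*70)/((-5*49)) - 13121/(-1417) = (1 - 5/3)/(-245) - 13121*(-1/1417) = -⅔*(-1/245) + 13121/1417 = 2/735 + 13121/1417 = 9646769/1041495 ≈ 9.2624)
(U(109, 149) + 5823) + B = ((⅕)*109 + 5823) + 9646769/1041495 = (109/5 + 5823) + 9646769/1041495 = 29224/5 + 9646769/1041495 = 1219395349/208299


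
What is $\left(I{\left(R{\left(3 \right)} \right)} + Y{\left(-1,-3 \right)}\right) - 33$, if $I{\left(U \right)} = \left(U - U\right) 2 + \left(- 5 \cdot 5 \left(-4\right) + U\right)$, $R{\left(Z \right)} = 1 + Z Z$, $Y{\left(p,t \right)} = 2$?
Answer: $79$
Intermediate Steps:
$R{\left(Z \right)} = 1 + Z^{2}$
$I{\left(U \right)} = 100 + U$ ($I{\left(U \right)} = 0 \cdot 2 + \left(\left(-5\right) \left(-20\right) + U\right) = 0 + \left(100 + U\right) = 100 + U$)
$\left(I{\left(R{\left(3 \right)} \right)} + Y{\left(-1,-3 \right)}\right) - 33 = \left(\left(100 + \left(1 + 3^{2}\right)\right) + 2\right) - 33 = \left(\left(100 + \left(1 + 9\right)\right) + 2\right) - 33 = \left(\left(100 + 10\right) + 2\right) - 33 = \left(110 + 2\right) - 33 = 112 - 33 = 79$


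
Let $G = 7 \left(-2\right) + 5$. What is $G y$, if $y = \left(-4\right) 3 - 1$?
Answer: $117$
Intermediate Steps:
$G = -9$ ($G = -14 + 5 = -9$)
$y = -13$ ($y = -12 - 1 = -13$)
$G y = \left(-9\right) \left(-13\right) = 117$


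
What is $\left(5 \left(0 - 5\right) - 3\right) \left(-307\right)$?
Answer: $8596$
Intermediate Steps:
$\left(5 \left(0 - 5\right) - 3\right) \left(-307\right) = \left(5 \left(-5\right) - 3\right) \left(-307\right) = \left(-25 - 3\right) \left(-307\right) = \left(-28\right) \left(-307\right) = 8596$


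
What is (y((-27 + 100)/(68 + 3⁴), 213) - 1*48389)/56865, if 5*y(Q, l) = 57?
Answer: -241888/284325 ≈ -0.85074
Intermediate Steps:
y(Q, l) = 57/5 (y(Q, l) = (⅕)*57 = 57/5)
(y((-27 + 100)/(68 + 3⁴), 213) - 1*48389)/56865 = (57/5 - 1*48389)/56865 = (57/5 - 48389)*(1/56865) = -241888/5*1/56865 = -241888/284325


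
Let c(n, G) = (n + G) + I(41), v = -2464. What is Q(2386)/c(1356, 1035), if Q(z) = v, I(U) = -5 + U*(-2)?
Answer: -77/72 ≈ -1.0694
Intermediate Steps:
I(U) = -5 - 2*U
Q(z) = -2464
c(n, G) = -87 + G + n (c(n, G) = (n + G) + (-5 - 2*41) = (G + n) + (-5 - 82) = (G + n) - 87 = -87 + G + n)
Q(2386)/c(1356, 1035) = -2464/(-87 + 1035 + 1356) = -2464/2304 = -2464*1/2304 = -77/72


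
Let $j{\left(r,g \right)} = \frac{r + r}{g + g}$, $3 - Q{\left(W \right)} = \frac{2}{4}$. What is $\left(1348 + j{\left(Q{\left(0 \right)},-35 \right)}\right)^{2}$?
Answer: $\frac{356114641}{196} \approx 1.8169 \cdot 10^{6}$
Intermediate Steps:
$Q{\left(W \right)} = \frac{5}{2}$ ($Q{\left(W \right)} = 3 - \frac{2}{4} = 3 - 2 \cdot \frac{1}{4} = 3 - \frac{1}{2} = \frac{5}{2}$)
$j{\left(r,g \right)} = \frac{r}{g}$ ($j{\left(r,g \right)} = \frac{2 r}{2 g} = 2 r \frac{1}{2 g} = \frac{r}{g}$)
$\left(1348 + j{\left(Q{\left(0 \right)},-35 \right)}\right)^{2} = \left(1348 + \frac{5}{2 \left(-35\right)}\right)^{2} = \left(1348 + \frac{5}{2} \left(- \frac{1}{35}\right)\right)^{2} = \left(1348 - \frac{1}{14}\right)^{2} = \left(\frac{18871}{14}\right)^{2} = \frac{356114641}{196}$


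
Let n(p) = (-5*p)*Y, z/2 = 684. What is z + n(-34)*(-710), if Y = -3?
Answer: 363468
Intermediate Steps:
z = 1368 (z = 2*684 = 1368)
n(p) = 15*p (n(p) = -5*p*(-3) = 15*p)
z + n(-34)*(-710) = 1368 + (15*(-34))*(-710) = 1368 - 510*(-710) = 1368 + 362100 = 363468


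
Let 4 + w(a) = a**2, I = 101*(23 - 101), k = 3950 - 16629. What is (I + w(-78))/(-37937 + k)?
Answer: 899/25308 ≈ 0.035522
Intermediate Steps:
k = -12679
I = -7878 (I = 101*(-78) = -7878)
w(a) = -4 + a**2
(I + w(-78))/(-37937 + k) = (-7878 + (-4 + (-78)**2))/(-37937 - 12679) = (-7878 + (-4 + 6084))/(-50616) = (-7878 + 6080)*(-1/50616) = -1798*(-1/50616) = 899/25308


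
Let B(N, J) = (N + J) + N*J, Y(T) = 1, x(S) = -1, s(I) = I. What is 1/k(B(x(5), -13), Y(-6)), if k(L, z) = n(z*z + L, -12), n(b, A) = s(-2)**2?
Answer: 1/4 ≈ 0.25000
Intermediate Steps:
n(b, A) = 4 (n(b, A) = (-2)**2 = 4)
B(N, J) = J + N + J*N (B(N, J) = (J + N) + J*N = J + N + J*N)
k(L, z) = 4
1/k(B(x(5), -13), Y(-6)) = 1/4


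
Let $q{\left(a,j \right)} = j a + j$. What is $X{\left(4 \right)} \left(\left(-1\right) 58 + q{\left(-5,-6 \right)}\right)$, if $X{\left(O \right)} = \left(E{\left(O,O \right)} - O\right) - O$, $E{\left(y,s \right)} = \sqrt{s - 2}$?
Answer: $272 - 34 \sqrt{2} \approx 223.92$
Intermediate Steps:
$q{\left(a,j \right)} = j + a j$ ($q{\left(a,j \right)} = a j + j = j + a j$)
$E{\left(y,s \right)} = \sqrt{-2 + s}$
$X{\left(O \right)} = \sqrt{-2 + O} - 2 O$ ($X{\left(O \right)} = \left(\sqrt{-2 + O} - O\right) - O = \sqrt{-2 + O} - 2 O$)
$X{\left(4 \right)} \left(\left(-1\right) 58 + q{\left(-5,-6 \right)}\right) = \left(\sqrt{-2 + 4} - 8\right) \left(\left(-1\right) 58 - 6 \left(1 - 5\right)\right) = \left(\sqrt{2} - 8\right) \left(-58 - -24\right) = \left(-8 + \sqrt{2}\right) \left(-58 + 24\right) = \left(-8 + \sqrt{2}\right) \left(-34\right) = 272 - 34 \sqrt{2}$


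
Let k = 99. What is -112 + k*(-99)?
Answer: -9913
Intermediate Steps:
-112 + k*(-99) = -112 + 99*(-99) = -112 - 9801 = -9913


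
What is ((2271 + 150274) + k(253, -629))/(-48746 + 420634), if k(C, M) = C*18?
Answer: 157099/371888 ≈ 0.42244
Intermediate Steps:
k(C, M) = 18*C
((2271 + 150274) + k(253, -629))/(-48746 + 420634) = ((2271 + 150274) + 18*253)/(-48746 + 420634) = (152545 + 4554)/371888 = 157099*(1/371888) = 157099/371888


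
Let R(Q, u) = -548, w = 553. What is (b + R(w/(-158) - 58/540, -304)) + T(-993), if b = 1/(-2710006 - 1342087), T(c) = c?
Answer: -6244275314/4052093 ≈ -1541.0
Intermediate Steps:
b = -1/4052093 (b = 1/(-4052093) = -1/4052093 ≈ -2.4679e-7)
(b + R(w/(-158) - 58/540, -304)) + T(-993) = (-1/4052093 - 548) - 993 = -2220546965/4052093 - 993 = -6244275314/4052093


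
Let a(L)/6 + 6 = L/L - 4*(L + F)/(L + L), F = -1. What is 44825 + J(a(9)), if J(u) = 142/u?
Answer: 2734112/61 ≈ 44822.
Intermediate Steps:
a(L) = -30 - 12*(-1 + L)/L (a(L) = -36 + 6*(L/L - 4*(L - 1)/(L + L)) = -36 + 6*(1 - 4*(-1 + L)/(2*L)) = -36 + 6*(1 - 2*(-1 + L)/L) = -36 + (6 - 12*(-1 + L)/L) = -30 - 12*(-1 + L)/L)
44825 + J(a(9)) = 44825 + 142/(-42 + 12/9) = 44825 + 142/(-42 + 12*(1/9)) = 44825 + 142/(-42 + 4/3) = 44825 + 142/(-122/3) = 44825 + 142*(-3/122) = 44825 - 213/61 = 2734112/61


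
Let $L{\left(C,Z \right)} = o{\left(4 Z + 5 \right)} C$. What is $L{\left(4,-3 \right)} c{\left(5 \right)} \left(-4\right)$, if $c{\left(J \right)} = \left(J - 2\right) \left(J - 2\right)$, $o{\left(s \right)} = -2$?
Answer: $288$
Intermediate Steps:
$L{\left(C,Z \right)} = - 2 C$
$c{\left(J \right)} = \left(-2 + J\right)^{2}$ ($c{\left(J \right)} = \left(-2 + J\right) \left(-2 + J\right) = \left(-2 + J\right)^{2}$)
$L{\left(4,-3 \right)} c{\left(5 \right)} \left(-4\right) = \left(-2\right) 4 \left(-2 + 5\right)^{2} \left(-4\right) = - 8 \cdot 3^{2} \left(-4\right) = \left(-8\right) 9 \left(-4\right) = \left(-72\right) \left(-4\right) = 288$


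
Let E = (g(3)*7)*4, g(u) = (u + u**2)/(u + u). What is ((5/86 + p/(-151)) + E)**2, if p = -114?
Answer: 544311950625/168636196 ≈ 3227.7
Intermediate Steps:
g(u) = (u + u**2)/(2*u) (g(u) = (u + u**2)/((2*u)) = (u + u**2)*(1/(2*u)) = (u + u**2)/(2*u))
E = 56 (E = ((1/2 + (1/2)*3)*7)*4 = ((1/2 + 3/2)*7)*4 = (2*7)*4 = 14*4 = 56)
((5/86 + p/(-151)) + E)**2 = ((5/86 - 114/(-151)) + 56)**2 = ((5*(1/86) - 114*(-1/151)) + 56)**2 = ((5/86 + 114/151) + 56)**2 = (10559/12986 + 56)**2 = (737775/12986)**2 = 544311950625/168636196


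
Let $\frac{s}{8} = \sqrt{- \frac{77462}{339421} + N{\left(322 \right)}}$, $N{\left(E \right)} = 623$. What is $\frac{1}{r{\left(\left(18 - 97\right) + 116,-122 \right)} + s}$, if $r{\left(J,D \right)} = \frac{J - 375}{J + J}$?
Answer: $\frac{2122399513}{18510735425555} + \frac{32856 \sqrt{7971936562849}}{18510735425555} \approx 0.0051262$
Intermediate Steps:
$r{\left(J,D \right)} = \frac{-375 + J}{2 J}$
$s = \frac{24 \sqrt{7971936562849}}{339421}$ ($s = 8 \sqrt{- \frac{77462}{339421} + 623} = 8 \sqrt{\frac{211381821}{339421}} = 8 \frac{3 \sqrt{7971936562849}}{339421} = \frac{24 \sqrt{7971936562849}}{339421} \approx 199.64$)
$\frac{1}{r{\left(\left(18 - 97\right) + 116,-122 \right)} + s} = \frac{1}{\frac{-375 + \left(\left(18 - 97\right) + 116\right)}{2 \left(\left(18 - 97\right) + 116\right)} + \frac{24 \sqrt{7971936562849}}{339421}} = \frac{1}{\frac{-375 + \left(-79 + 116\right)}{2 \left(-79 + 116\right)} + \frac{24 \sqrt{7971936562849}}{339421}} = \frac{1}{\frac{-375 + 37}{2 \cdot 37} + \frac{24 \sqrt{7971936562849}}{339421}} = \frac{1}{\frac{1}{2} \cdot \frac{1}{37} \left(-338\right) + \frac{24 \sqrt{7971936562849}}{339421}} = \frac{1}{- \frac{169}{37} + \frac{24 \sqrt{7971936562849}}{339421}}$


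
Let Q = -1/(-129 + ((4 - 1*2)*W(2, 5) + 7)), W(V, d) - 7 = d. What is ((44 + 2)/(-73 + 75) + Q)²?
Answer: 5085025/9604 ≈ 529.47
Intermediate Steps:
W(V, d) = 7 + d
Q = 1/98 (Q = -1/(-129 + ((4 - 1*2)*(7 + 5) + 7)) = -1/(-129 + ((4 - 2)*12 + 7)) = -1/(-129 + (2*12 + 7)) = -1/(-129 + (24 + 7)) = -1/(-129 + 31) = -1/(-98) = -1*(-1/98) = 1/98 ≈ 0.010204)
((44 + 2)/(-73 + 75) + Q)² = ((44 + 2)/(-73 + 75) + 1/98)² = (46/2 + 1/98)² = (46*(½) + 1/98)² = (23 + 1/98)² = (2255/98)² = 5085025/9604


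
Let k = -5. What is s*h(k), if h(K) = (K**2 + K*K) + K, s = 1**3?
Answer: 45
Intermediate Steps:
s = 1
h(K) = K + 2*K**2 (h(K) = (K**2 + K**2) + K = 2*K**2 + K = K + 2*K**2)
s*h(k) = 1*(-5*(1 + 2*(-5))) = 1*(-5*(1 - 10)) = 1*(-5*(-9)) = 1*45 = 45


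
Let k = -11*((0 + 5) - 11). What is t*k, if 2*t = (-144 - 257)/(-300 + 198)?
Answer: 4411/34 ≈ 129.74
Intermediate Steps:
t = 401/204 (t = ((-144 - 257)/(-300 + 198))/2 = (-401/(-102))/2 = (-401*(-1/102))/2 = (1/2)*(401/102) = 401/204 ≈ 1.9657)
k = 66 (k = -11*(5 - 11) = -11*(-6) = 66)
t*k = (401/204)*66 = 4411/34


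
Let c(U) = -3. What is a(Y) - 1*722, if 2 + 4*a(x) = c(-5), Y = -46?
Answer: -2893/4 ≈ -723.25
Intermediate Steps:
a(x) = -5/4 (a(x) = -1/2 + (1/4)*(-3) = -1/2 - 3/4 = -5/4)
a(Y) - 1*722 = -5/4 - 1*722 = -5/4 - 722 = -2893/4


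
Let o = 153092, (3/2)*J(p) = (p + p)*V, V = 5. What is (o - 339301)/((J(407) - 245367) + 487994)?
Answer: -558627/736021 ≈ -0.75898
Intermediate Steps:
J(p) = 20*p/3 (J(p) = 2*((p + p)*5)/3 = 2*((2*p)*5)/3 = 2*(10*p)/3 = 20*p/3)
(o - 339301)/((J(407) - 245367) + 487994) = (153092 - 339301)/(((20/3)*407 - 245367) + 487994) = -186209/((8140/3 - 245367) + 487994) = -186209/(-727961/3 + 487994) = -186209/736021/3 = -186209*3/736021 = -558627/736021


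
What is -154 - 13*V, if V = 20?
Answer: -414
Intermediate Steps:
-154 - 13*V = -154 - 13*20 = -154 - 260 = -414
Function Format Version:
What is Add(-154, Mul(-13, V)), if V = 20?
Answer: -414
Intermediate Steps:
Add(-154, Mul(-13, V)) = Add(-154, Mul(-13, 20)) = Add(-154, -260) = -414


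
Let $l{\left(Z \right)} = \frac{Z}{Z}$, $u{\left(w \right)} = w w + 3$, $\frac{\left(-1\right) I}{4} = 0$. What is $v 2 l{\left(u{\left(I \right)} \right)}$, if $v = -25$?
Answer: $-50$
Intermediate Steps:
$I = 0$ ($I = \left(-4\right) 0 = 0$)
$u{\left(w \right)} = 3 + w^{2}$ ($u{\left(w \right)} = w^{2} + 3 = 3 + w^{2}$)
$l{\left(Z \right)} = 1$
$v 2 l{\left(u{\left(I \right)} \right)} = \left(-25\right) 2 \cdot 1 = \left(-50\right) 1 = -50$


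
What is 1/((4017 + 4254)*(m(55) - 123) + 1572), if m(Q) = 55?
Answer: -1/560856 ≈ -1.7830e-6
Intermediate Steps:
1/((4017 + 4254)*(m(55) - 123) + 1572) = 1/((4017 + 4254)*(55 - 123) + 1572) = 1/(8271*(-68) + 1572) = 1/(-562428 + 1572) = 1/(-560856) = -1/560856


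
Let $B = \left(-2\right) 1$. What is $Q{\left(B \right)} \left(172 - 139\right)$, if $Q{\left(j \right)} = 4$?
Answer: $132$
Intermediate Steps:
$B = -2$
$Q{\left(B \right)} \left(172 - 139\right) = 4 \left(172 - 139\right) = 4 \cdot 33 = 132$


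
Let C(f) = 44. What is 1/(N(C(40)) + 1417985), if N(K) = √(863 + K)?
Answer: 1417985/2010681459318 - √907/2010681459318 ≈ 7.0521e-7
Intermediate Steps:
1/(N(C(40)) + 1417985) = 1/(√(863 + 44) + 1417985) = 1/(√907 + 1417985) = 1/(1417985 + √907)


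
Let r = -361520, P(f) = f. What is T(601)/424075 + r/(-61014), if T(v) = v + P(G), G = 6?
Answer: 76674314749/12937256025 ≈ 5.9266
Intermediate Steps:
T(v) = 6 + v (T(v) = v + 6 = 6 + v)
T(601)/424075 + r/(-61014) = (6 + 601)/424075 - 361520/(-61014) = 607*(1/424075) - 361520*(-1/61014) = 607/424075 + 180760/30507 = 76674314749/12937256025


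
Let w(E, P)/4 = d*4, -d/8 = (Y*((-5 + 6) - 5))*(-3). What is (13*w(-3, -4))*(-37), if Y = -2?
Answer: -1477632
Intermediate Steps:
d = 192 (d = -8*(-2*((-5 + 6) - 5))*(-3) = -8*(-2*(1 - 5))*(-3) = -8*(-2*(-4))*(-3) = -64*(-3) = -8*(-24) = 192)
w(E, P) = 3072 (w(E, P) = 4*(192*4) = 4*768 = 3072)
(13*w(-3, -4))*(-37) = (13*3072)*(-37) = 39936*(-37) = -1477632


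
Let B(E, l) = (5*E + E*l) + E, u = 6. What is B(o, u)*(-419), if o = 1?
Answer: -5028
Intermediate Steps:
B(E, l) = 6*E + E*l
B(o, u)*(-419) = (1*(6 + 6))*(-419) = (1*12)*(-419) = 12*(-419) = -5028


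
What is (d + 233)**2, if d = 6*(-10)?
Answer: 29929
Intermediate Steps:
d = -60
(d + 233)**2 = (-60 + 233)**2 = 173**2 = 29929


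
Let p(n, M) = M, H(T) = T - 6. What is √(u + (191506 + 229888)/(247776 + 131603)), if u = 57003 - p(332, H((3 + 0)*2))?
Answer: √8204511914848249/379379 ≈ 238.76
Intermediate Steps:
H(T) = -6 + T
u = 57003 (u = 57003 - (-6 + (3 + 0)*2) = 57003 - (-6 + 3*2) = 57003 - (-6 + 6) = 57003 - 1*0 = 57003 + 0 = 57003)
√(u + (191506 + 229888)/(247776 + 131603)) = √(57003 + (191506 + 229888)/(247776 + 131603)) = √(57003 + 421394/379379) = √(21626162531/379379) = √8204511914848249/379379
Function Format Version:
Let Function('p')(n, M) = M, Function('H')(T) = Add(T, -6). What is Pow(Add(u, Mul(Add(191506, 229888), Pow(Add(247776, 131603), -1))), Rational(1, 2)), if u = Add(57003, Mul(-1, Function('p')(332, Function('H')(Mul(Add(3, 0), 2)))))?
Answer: Mul(Rational(1, 379379), Pow(8204511914848249, Rational(1, 2))) ≈ 238.76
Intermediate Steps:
Function('H')(T) = Add(-6, T)
u = 57003 (u = Add(57003, Mul(-1, Add(-6, Mul(Add(3, 0), 2)))) = Add(57003, Mul(-1, Add(-6, Mul(3, 2)))) = Add(57003, Mul(-1, Add(-6, 6))) = Add(57003, Mul(-1, 0)) = Add(57003, 0) = 57003)
Pow(Add(u, Mul(Add(191506, 229888), Pow(Add(247776, 131603), -1))), Rational(1, 2)) = Pow(Add(57003, Mul(Add(191506, 229888), Pow(Add(247776, 131603), -1))), Rational(1, 2)) = Pow(Add(57003, Mul(421394, Pow(379379, -1))), Rational(1, 2)) = Pow(Add(57003, Mul(421394, Rational(1, 379379))), Rational(1, 2)) = Pow(Add(57003, Rational(421394, 379379)), Rational(1, 2)) = Pow(Rational(21626162531, 379379), Rational(1, 2)) = Mul(Rational(1, 379379), Pow(8204511914848249, Rational(1, 2)))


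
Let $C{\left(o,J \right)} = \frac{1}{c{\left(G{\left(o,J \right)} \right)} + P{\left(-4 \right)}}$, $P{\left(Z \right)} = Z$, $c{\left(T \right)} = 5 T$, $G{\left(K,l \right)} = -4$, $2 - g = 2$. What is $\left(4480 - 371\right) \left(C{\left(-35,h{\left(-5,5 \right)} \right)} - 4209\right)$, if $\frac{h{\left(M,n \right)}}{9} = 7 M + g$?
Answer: $- \frac{415078853}{24} \approx -1.7295 \cdot 10^{7}$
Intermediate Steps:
$g = 0$ ($g = 2 - 2 = 0$)
$h{\left(M,n \right)} = 63 M$ ($h{\left(M,n \right)} = 9 \left(7 M + 0\right) = 9 \cdot 7 M = 63 M$)
$C{\left(o,J \right)} = - \frac{1}{24}$ ($C{\left(o,J \right)} = \frac{1}{5 \left(-4\right) - 4} = \frac{1}{-20 - 4} = \frac{1}{-24} = - \frac{1}{24}$)
$\left(4480 - 371\right) \left(C{\left(-35,h{\left(-5,5 \right)} \right)} - 4209\right) = \left(4480 - 371\right) \left(- \frac{1}{24} - 4209\right) = 4109 \left(- \frac{101017}{24}\right) = - \frac{415078853}{24}$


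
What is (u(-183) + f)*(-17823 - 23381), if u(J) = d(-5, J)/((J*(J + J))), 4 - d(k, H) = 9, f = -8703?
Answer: 12009102322478/33489 ≈ 3.5860e+8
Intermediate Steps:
d(k, H) = -5 (d(k, H) = 4 - 1*9 = 4 - 9 = -5)
u(J) = -5/(2*J²) (u(J) = -5*1/(J*(J + J)) = -5*1/(2*J²) = -5/(2*J²))
(u(-183) + f)*(-17823 - 23381) = (-5/2/(-183)² - 8703)*(-17823 - 23381) = (-5/2*1/33489 - 8703)*(-41204) = (-5/66978 - 8703)*(-41204) = -582909539/66978*(-41204) = 12009102322478/33489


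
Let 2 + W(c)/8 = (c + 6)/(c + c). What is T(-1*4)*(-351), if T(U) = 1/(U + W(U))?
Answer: 351/22 ≈ 15.955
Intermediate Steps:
W(c) = -16 + 4*(6 + c)/c (W(c) = -16 + 8*((c + 6)/(c + c)) = -16 + 8*((6 + c)/((2*c))) = -16 + 8*((6 + c)*(1/(2*c))) = -16 + 8*((6 + c)/(2*c)) = -16 + 4*(6 + c)/c)
T(U) = 1/(-12 + U + 24/U) (T(U) = 1/(U + (-12 + 24/U)) = 1/(-12 + U + 24/U))
T(-1*4)*(-351) = ((-1*4)/(24 + (-1*4)*(-12 - 1*4)))*(-351) = -4/(24 - 4*(-12 - 4))*(-351) = -4/(24 - 4*(-16))*(-351) = -4/(24 + 64)*(-351) = -4/88*(-351) = -4*1/88*(-351) = -1/22*(-351) = 351/22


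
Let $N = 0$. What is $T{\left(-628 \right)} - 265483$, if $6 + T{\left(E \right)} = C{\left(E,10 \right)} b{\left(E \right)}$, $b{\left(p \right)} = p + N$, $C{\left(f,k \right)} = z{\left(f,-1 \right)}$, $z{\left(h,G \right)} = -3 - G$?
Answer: $-264233$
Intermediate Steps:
$C{\left(f,k \right)} = -2$ ($C{\left(f,k \right)} = -3 - -1 = -3 + 1 = -2$)
$b{\left(p \right)} = p$ ($b{\left(p \right)} = p + 0 = p$)
$T{\left(E \right)} = -6 - 2 E$
$T{\left(-628 \right)} - 265483 = \left(-6 - -1256\right) - 265483 = \left(-6 + 1256\right) - 265483 = 1250 - 265483 = -264233$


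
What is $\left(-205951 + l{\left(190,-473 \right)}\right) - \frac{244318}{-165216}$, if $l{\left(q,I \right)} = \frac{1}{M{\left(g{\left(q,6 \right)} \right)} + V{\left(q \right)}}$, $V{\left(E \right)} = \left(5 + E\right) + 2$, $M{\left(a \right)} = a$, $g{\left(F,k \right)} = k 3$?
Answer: $- \frac{3657811697927}{17760720} \approx -2.0595 \cdot 10^{5}$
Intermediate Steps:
$g{\left(F,k \right)} = 3 k$
$V{\left(E \right)} = 7 + E$
$l{\left(q,I \right)} = \frac{1}{25 + q}$ ($l{\left(q,I \right)} = \frac{1}{3 \cdot 6 + \left(7 + q\right)} = \frac{1}{18 + \left(7 + q\right)} = \frac{1}{25 + q}$)
$\left(-205951 + l{\left(190,-473 \right)}\right) - \frac{244318}{-165216} = \left(-205951 + \frac{1}{25 + 190}\right) - \frac{244318}{-165216} = \left(-205951 + \frac{1}{215}\right) - - \frac{122159}{82608} = \left(-205951 + \frac{1}{215}\right) + \frac{122159}{82608} = - \frac{44279464}{215} + \frac{122159}{82608} = - \frac{3657811697927}{17760720}$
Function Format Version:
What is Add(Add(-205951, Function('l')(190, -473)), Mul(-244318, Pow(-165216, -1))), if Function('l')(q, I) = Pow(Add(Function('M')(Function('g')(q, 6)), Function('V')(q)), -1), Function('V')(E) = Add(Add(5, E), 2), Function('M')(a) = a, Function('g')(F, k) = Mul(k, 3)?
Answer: Rational(-3657811697927, 17760720) ≈ -2.0595e+5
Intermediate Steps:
Function('g')(F, k) = Mul(3, k)
Function('V')(E) = Add(7, E)
Function('l')(q, I) = Pow(Add(25, q), -1) (Function('l')(q, I) = Pow(Add(Mul(3, 6), Add(7, q)), -1) = Pow(Add(18, Add(7, q)), -1) = Pow(Add(25, q), -1))
Add(Add(-205951, Function('l')(190, -473)), Mul(-244318, Pow(-165216, -1))) = Add(Add(-205951, Pow(Add(25, 190), -1)), Mul(-244318, Pow(-165216, -1))) = Add(Add(-205951, Pow(215, -1)), Mul(-244318, Rational(-1, 165216))) = Add(Add(-205951, Rational(1, 215)), Rational(122159, 82608)) = Add(Rational(-44279464, 215), Rational(122159, 82608)) = Rational(-3657811697927, 17760720)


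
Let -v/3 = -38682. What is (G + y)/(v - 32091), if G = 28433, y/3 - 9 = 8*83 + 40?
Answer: 30572/83955 ≈ 0.36415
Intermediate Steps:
v = 116046 (v = -3*(-38682) = 116046)
y = 2139 (y = 27 + 3*(8*83 + 40) = 27 + 3*(664 + 40) = 27 + 3*704 = 27 + 2112 = 2139)
(G + y)/(v - 32091) = (28433 + 2139)/(116046 - 32091) = 30572/83955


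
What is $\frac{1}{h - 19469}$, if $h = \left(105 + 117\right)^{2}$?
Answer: $\frac{1}{29815} \approx 3.354 \cdot 10^{-5}$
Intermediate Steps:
$h = 49284$ ($h = 222^{2} = 49284$)
$\frac{1}{h - 19469} = \frac{1}{49284 - 19469} = \frac{1}{29815}$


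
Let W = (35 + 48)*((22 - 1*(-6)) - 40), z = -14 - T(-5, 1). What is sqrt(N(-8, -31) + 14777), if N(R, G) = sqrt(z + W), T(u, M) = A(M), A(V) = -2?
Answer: sqrt(14777 + 12*I*sqrt(7)) ≈ 121.56 + 0.1306*I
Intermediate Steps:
T(u, M) = -2
z = -12 (z = -14 - 1*(-2) = -14 + 2 = -12)
W = -996 (W = 83*((22 + 6) - 40) = 83*(28 - 40) = 83*(-12) = -996)
N(R, G) = 12*I*sqrt(7) (N(R, G) = sqrt(-12 - 996) = sqrt(-1008) = 12*I*sqrt(7))
sqrt(N(-8, -31) + 14777) = sqrt(12*I*sqrt(7) + 14777) = sqrt(14777 + 12*I*sqrt(7))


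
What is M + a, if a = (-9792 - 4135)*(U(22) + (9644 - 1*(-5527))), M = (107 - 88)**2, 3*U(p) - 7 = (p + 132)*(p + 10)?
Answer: -234196071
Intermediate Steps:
U(p) = 7/3 + (10 + p)*(132 + p)/3 (U(p) = 7/3 + ((p + 132)*(p + 10))/3 = 7/3 + ((132 + p)*(10 + p))/3 = 7/3 + ((10 + p)*(132 + p))/3 = 7/3 + (10 + p)*(132 + p)/3)
M = 361 (M = 19**2 = 361)
a = -234196432 (a = (-9792 - 4135)*((1327/3 + (1/3)*22**2 + (142/3)*22) + (9644 - 1*(-5527))) = -13927*((1327/3 + (1/3)*484 + 3124/3) + (9644 + 5527)) = -13927*((1327/3 + 484/3 + 3124/3) + 15171) = -13927*(1645 + 15171) = -13927*16816 = -234196432)
M + a = 361 - 234196432 = -234196071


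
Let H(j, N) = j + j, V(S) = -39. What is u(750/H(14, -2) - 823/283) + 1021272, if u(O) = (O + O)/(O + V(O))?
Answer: 61189322674/59915 ≈ 1.0213e+6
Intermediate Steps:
H(j, N) = 2*j
u(O) = 2*O/(-39 + O) (u(O) = (O + O)/(O - 39) = (2*O)/(-39 + O) = 2*O/(-39 + O))
u(750/H(14, -2) - 823/283) + 1021272 = 2*(750/((2*14)) - 823/283)/(-39 + (750/((2*14)) - 823/283)) + 1021272 = 2*(750/28 - 823*1/283)/(-39 + (750/28 - 823*1/283)) + 1021272 = 2*(750*(1/28) - 823/283)/(-39 + (750*(1/28) - 823/283)) + 1021272 = 2*(375/14 - 823/283)/(-39 + (375/14 - 823/283)) + 1021272 = 2*(94603/3962)/(-39 + 94603/3962) + 1021272 = 2*(94603/3962)/(-59915/3962) + 1021272 = 2*(94603/3962)*(-3962/59915) + 1021272 = -189206/59915 + 1021272 = 61189322674/59915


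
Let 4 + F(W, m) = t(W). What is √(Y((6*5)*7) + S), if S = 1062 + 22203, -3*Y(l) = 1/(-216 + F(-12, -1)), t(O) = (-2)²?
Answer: 19*√83522/36 ≈ 152.53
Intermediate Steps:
t(O) = 4
F(W, m) = 0 (F(W, m) = -4 + 4 = 0)
Y(l) = 1/648 (Y(l) = -1/(3*(-216 + 0)) = -⅓/(-216) = -⅓*(-1/216) = 1/648)
S = 23265
√(Y((6*5)*7) + S) = √(1/648 + 23265) = √(15075721/648) = 19*√83522/36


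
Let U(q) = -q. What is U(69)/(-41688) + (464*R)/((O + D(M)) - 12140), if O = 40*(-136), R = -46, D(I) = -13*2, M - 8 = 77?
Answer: 148500581/122326488 ≈ 1.2140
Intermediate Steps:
M = 85 (M = 8 + 77 = 85)
D(I) = -26
O = -5440
U(69)/(-41688) + (464*R)/((O + D(M)) - 12140) = -1*69/(-41688) + (464*(-46))/((-5440 - 26) - 12140) = -69*(-1/41688) - 21344/(-5466 - 12140) = 23/13896 - 21344/(-17606) = 23/13896 - 21344*(-1/17606) = 23/13896 + 10672/8803 = 148500581/122326488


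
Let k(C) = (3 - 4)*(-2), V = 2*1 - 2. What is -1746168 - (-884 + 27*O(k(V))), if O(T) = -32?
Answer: -1744420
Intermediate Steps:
V = 0 (V = 2 - 2 = 0)
k(C) = 2 (k(C) = -1*(-2) = 2)
-1746168 - (-884 + 27*O(k(V))) = -1746168 - (-884 + 27*(-32)) = -1746168 - (-884 - 864) = -1746168 - 1*(-1748) = -1746168 + 1748 = -1744420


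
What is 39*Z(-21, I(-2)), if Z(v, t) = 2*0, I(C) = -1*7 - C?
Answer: 0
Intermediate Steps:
I(C) = -7 - C
Z(v, t) = 0
39*Z(-21, I(-2)) = 39*0 = 0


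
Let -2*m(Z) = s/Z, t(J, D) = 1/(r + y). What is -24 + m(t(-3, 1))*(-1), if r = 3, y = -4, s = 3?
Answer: -51/2 ≈ -25.500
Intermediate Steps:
t(J, D) = -1 (t(J, D) = 1/(3 - 4) = 1/(-1) = -1)
m(Z) = -3/(2*Z)
-24 + m(t(-3, 1))*(-1) = -24 - 3/2/(-1)*(-1) = -24 - 3/2*(-1)*(-1) = -24 + (3/2)*(-1) = -24 - 3/2 = -51/2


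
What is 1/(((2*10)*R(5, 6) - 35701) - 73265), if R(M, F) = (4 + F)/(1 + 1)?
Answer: -1/108866 ≈ -9.1856e-6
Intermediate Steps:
R(M, F) = 2 + F/2 (R(M, F) = (4 + F)/2 = (4 + F)*(1/2) = 2 + F/2)
1/(((2*10)*R(5, 6) - 35701) - 73265) = 1/(((2*10)*(2 + (1/2)*6) - 35701) - 73265) = 1/((20*(2 + 3) - 35701) - 73265) = 1/((20*5 - 35701) - 73265) = 1/((100 - 35701) - 73265) = 1/(-35601 - 73265) = 1/(-108866) = -1/108866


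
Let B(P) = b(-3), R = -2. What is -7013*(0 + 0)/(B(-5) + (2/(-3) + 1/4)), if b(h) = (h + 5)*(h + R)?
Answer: 0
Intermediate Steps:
b(h) = (-2 + h)*(5 + h) (b(h) = (h + 5)*(h - 2) = (5 + h)*(-2 + h) = (-2 + h)*(5 + h))
B(P) = -10 (B(P) = -10 + (-3)² + 3*(-3) = -10 + 9 - 9 = -10)
-7013*(0 + 0)/(B(-5) + (2/(-3) + 1/4)) = -7013*(0 + 0)/(-10 + (2/(-3) + 1/4)) = -0/(-10 + (2*(-⅓) + 1*(¼))) = -0/(-10 + (-⅔ + ¼)) = -0/(-10 - 5/12) = -0/(-125/12) = -0*(-12)/125 = -7013*0 = 0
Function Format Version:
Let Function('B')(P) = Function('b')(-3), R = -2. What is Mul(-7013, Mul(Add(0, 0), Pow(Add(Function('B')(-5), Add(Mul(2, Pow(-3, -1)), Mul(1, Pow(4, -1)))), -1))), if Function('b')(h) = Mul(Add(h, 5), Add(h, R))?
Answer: 0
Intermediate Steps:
Function('b')(h) = Mul(Add(-2, h), Add(5, h)) (Function('b')(h) = Mul(Add(h, 5), Add(h, -2)) = Mul(Add(5, h), Add(-2, h)) = Mul(Add(-2, h), Add(5, h)))
Function('B')(P) = -10 (Function('B')(P) = Add(-10, Pow(-3, 2), Mul(3, -3)) = Add(-10, 9, -9) = -10)
Mul(-7013, Mul(Add(0, 0), Pow(Add(Function('B')(-5), Add(Mul(2, Pow(-3, -1)), Mul(1, Pow(4, -1)))), -1))) = Mul(-7013, Mul(Add(0, 0), Pow(Add(-10, Add(Mul(2, Pow(-3, -1)), Mul(1, Pow(4, -1)))), -1))) = Mul(-7013, Mul(0, Pow(Add(-10, Add(Mul(2, Rational(-1, 3)), Mul(1, Rational(1, 4)))), -1))) = Mul(-7013, Mul(0, Pow(Add(-10, Add(Rational(-2, 3), Rational(1, 4))), -1))) = Mul(-7013, Mul(0, Pow(Add(-10, Rational(-5, 12)), -1))) = Mul(-7013, Mul(0, Pow(Rational(-125, 12), -1))) = Mul(-7013, Mul(0, Rational(-12, 125))) = Mul(-7013, 0) = 0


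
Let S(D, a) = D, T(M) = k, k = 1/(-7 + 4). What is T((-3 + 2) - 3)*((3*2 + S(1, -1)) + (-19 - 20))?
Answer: 32/3 ≈ 10.667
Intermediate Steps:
k = -⅓ (k = 1/(-3) = -⅓ ≈ -0.33333)
T(M) = -⅓
T((-3 + 2) - 3)*((3*2 + S(1, -1)) + (-19 - 20)) = -((3*2 + 1) + (-19 - 20))/3 = -((6 + 1) - 39)/3 = -(7 - 39)/3 = -⅓*(-32) = 32/3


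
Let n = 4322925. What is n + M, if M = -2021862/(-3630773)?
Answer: 15695561392887/3630773 ≈ 4.3229e+6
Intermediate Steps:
M = 2021862/3630773 (M = -2021862*(-1/3630773) = 2021862/3630773 ≈ 0.55687)
n + M = 4322925 + 2021862/3630773 = 15695561392887/3630773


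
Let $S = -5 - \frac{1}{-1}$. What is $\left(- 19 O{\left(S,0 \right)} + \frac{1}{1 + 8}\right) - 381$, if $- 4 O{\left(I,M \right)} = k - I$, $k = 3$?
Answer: $- \frac{12515}{36} \approx -347.64$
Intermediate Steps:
$S = -4$ ($S = -5 - -1 = -5 + 1 = -4$)
$O{\left(I,M \right)} = - \frac{3}{4} + \frac{I}{4}$ ($O{\left(I,M \right)} = - \frac{3 - I}{4} = - \frac{3}{4} + \frac{I}{4}$)
$\left(- 19 O{\left(S,0 \right)} + \frac{1}{1 + 8}\right) - 381 = \left(- 19 \left(- \frac{3}{4} + \frac{1}{4} \left(-4\right)\right) + \frac{1}{1 + 8}\right) - 381 = \left(- 19 \left(- \frac{3}{4} - 1\right) + \frac{1}{9}\right) - 381 = \left(\left(-19\right) \left(- \frac{7}{4}\right) + \frac{1}{9}\right) - 381 = \left(\frac{133}{4} + \frac{1}{9}\right) - 381 = \frac{1201}{36} - 381 = - \frac{12515}{36}$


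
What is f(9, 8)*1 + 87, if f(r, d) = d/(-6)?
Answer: 257/3 ≈ 85.667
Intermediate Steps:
f(r, d) = -d/6 (f(r, d) = d*(-⅙) = -d/6)
f(9, 8)*1 + 87 = -⅙*8*1 + 87 = -4/3*1 + 87 = -4/3 + 87 = 257/3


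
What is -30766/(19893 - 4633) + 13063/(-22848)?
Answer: -32224391/12452160 ≈ -2.5879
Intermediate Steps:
-30766/(19893 - 4633) + 13063/(-22848) = -30766/15260 + 13063*(-1/22848) = -30766*1/15260 - 13063/22848 = -15383/7630 - 13063/22848 = -32224391/12452160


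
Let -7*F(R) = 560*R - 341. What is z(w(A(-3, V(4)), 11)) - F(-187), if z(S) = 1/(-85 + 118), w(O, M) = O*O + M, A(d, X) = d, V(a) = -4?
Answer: -3467006/231 ≈ -15009.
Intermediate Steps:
F(R) = 341/7 - 80*R (F(R) = -(560*R - 341)/7 = -(-341 + 560*R)/7 = 341/7 - 80*R)
w(O, M) = M + O² (w(O, M) = O² + M = M + O²)
z(S) = 1/33
z(w(A(-3, V(4)), 11)) - F(-187) = 1/33 - (341/7 - 80*(-187)) = 1/33 - (341/7 + 14960) = 1/33 - 1*105061/7 = 1/33 - 105061/7 = -3467006/231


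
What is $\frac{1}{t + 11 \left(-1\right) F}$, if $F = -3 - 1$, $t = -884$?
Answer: $- \frac{1}{840} \approx -0.0011905$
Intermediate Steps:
$F = -4$
$\frac{1}{t + 11 \left(-1\right) F} = \frac{1}{-884 + 11 \left(-1\right) \left(-4\right)} = \frac{1}{-884 - -44} = \frac{1}{-884 + 44} = \frac{1}{-840} = - \frac{1}{840}$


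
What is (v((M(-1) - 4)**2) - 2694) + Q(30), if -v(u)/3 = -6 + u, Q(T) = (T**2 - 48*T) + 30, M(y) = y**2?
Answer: -3213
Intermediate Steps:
Q(T) = 30 + T**2 - 48*T
v(u) = 18 - 3*u (v(u) = -3*(-6 + u) = 18 - 3*u)
(v((M(-1) - 4)**2) - 2694) + Q(30) = ((18 - 3*((-1)**2 - 4)**2) - 2694) + (30 + 30**2 - 48*30) = ((18 - 3*(1 - 4)**2) - 2694) + (30 + 900 - 1440) = ((18 - 3*(-3)**2) - 2694) - 510 = ((18 - 3*9) - 2694) - 510 = ((18 - 27) - 2694) - 510 = (-9 - 2694) - 510 = -2703 - 510 = -3213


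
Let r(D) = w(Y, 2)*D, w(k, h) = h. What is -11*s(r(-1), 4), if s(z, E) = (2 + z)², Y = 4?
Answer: 0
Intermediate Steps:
r(D) = 2*D
-11*s(r(-1), 4) = -11*(2 + 2*(-1))² = -11*(2 - 2)² = -11*0² = -11*0 = 0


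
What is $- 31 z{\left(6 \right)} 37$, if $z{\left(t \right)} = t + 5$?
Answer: $-12617$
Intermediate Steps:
$z{\left(t \right)} = 5 + t$
$- 31 z{\left(6 \right)} 37 = - 31 \left(5 + 6\right) 37 = \left(-31\right) 11 \cdot 37 = \left(-341\right) 37 = -12617$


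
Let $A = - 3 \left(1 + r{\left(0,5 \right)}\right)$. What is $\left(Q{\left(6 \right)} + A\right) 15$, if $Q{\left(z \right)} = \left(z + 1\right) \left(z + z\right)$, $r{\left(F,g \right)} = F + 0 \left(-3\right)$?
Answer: $1215$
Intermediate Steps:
$r{\left(F,g \right)} = F$ ($r{\left(F,g \right)} = F + 0 = F$)
$Q{\left(z \right)} = 2 z \left(1 + z\right)$ ($Q{\left(z \right)} = \left(1 + z\right) 2 z = 2 z \left(1 + z\right)$)
$A = -3$ ($A = - 3 \left(1 + 0\right) = \left(-3\right) 1 = -3$)
$\left(Q{\left(6 \right)} + A\right) 15 = \left(2 \cdot 6 \left(1 + 6\right) - 3\right) 15 = \left(2 \cdot 6 \cdot 7 - 3\right) 15 = \left(84 - 3\right) 15 = 81 \cdot 15 = 1215$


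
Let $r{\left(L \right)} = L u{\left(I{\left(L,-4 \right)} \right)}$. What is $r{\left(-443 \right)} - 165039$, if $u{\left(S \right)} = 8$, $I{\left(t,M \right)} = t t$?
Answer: $-168583$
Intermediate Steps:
$I{\left(t,M \right)} = t^{2}$
$r{\left(L \right)} = 8 L$ ($r{\left(L \right)} = L 8 = 8 L$)
$r{\left(-443 \right)} - 165039 = 8 \left(-443\right) - 165039 = -3544 - 165039 = -168583$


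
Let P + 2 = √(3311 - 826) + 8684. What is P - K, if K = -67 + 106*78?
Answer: 481 + √2485 ≈ 530.85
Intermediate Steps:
K = 8201 (K = -67 + 8268 = 8201)
P = 8682 + √2485 (P = -2 + (√(3311 - 826) + 8684) = -2 + (√2485 + 8684) = -2 + (8684 + √2485) = 8682 + √2485 ≈ 8731.8)
P - K = (8682 + √2485) - 1*8201 = (8682 + √2485) - 8201 = 481 + √2485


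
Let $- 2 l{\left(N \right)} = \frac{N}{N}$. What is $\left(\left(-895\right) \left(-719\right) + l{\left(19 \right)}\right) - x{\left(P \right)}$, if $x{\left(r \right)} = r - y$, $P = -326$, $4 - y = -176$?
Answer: $\frac{1288021}{2} \approx 6.4401 \cdot 10^{5}$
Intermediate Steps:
$y = 180$ ($y = 4 - -176 = 4 + 176 = 180$)
$l{\left(N \right)} = - \frac{1}{2}$ ($l{\left(N \right)} = - \frac{N \frac{1}{N}}{2} = \left(- \frac{1}{2}\right) 1 = - \frac{1}{2}$)
$x{\left(r \right)} = -180 + r$ ($x{\left(r \right)} = r - 180 = -180 + r$)
$\left(\left(-895\right) \left(-719\right) + l{\left(19 \right)}\right) - x{\left(P \right)} = \left(\left(-895\right) \left(-719\right) - \frac{1}{2}\right) - \left(-180 - 326\right) = \left(643505 - \frac{1}{2}\right) - -506 = \frac{1287009}{2} + 506 = \frac{1288021}{2}$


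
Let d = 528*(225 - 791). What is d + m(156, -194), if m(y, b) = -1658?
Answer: -300506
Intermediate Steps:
d = -298848 (d = 528*(-566) = -298848)
d + m(156, -194) = -298848 - 1658 = -300506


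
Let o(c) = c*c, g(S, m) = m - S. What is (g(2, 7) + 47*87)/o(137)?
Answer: 4094/18769 ≈ 0.21813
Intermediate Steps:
o(c) = c²
(g(2, 7) + 47*87)/o(137) = ((7 - 1*2) + 47*87)/(137²) = ((7 - 2) + 4089)/18769 = (5 + 4089)*(1/18769) = 4094*(1/18769) = 4094/18769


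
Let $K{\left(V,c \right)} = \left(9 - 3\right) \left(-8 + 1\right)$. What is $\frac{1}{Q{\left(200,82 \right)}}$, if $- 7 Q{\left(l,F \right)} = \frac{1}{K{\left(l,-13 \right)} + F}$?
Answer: $-280$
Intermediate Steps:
$K{\left(V,c \right)} = -42$ ($K{\left(V,c \right)} = 6 \left(-7\right) = -42$)
$Q{\left(l,F \right)} = - \frac{1}{7 \left(-42 + F\right)}$
$\frac{1}{Q{\left(200,82 \right)}} = \frac{1}{\left(-1\right) \frac{1}{-294 + 7 \cdot 82}} = \frac{1}{\left(-1\right) \frac{1}{-294 + 574}} = \frac{1}{\left(-1\right) \frac{1}{280}} = \frac{1}{- \frac{1}{280}} = -280$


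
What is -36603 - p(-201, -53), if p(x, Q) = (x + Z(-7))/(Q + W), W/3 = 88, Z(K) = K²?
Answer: -7723081/211 ≈ -36602.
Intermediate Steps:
W = 264 (W = 3*88 = 264)
p(x, Q) = (49 + x)/(264 + Q) (p(x, Q) = (x + (-7)²)/(Q + 264) = (x + 49)/(264 + Q) = (49 + x)/(264 + Q))
-36603 - p(-201, -53) = -36603 - (49 - 201)/(264 - 53) = -36603 - (-152)/211 = -36603 - 1*(-152/211) = -36603 + 152/211 = -7723081/211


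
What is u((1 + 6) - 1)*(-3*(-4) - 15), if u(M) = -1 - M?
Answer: 21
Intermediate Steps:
u((1 + 6) - 1)*(-3*(-4) - 15) = (-1 - ((1 + 6) - 1))*(-3*(-4) - 15) = (-1 - (7 - 1))*(12 - 15) = (-1 - 1*6)*(-3) = (-1 - 6)*(-3) = -7*(-3) = 21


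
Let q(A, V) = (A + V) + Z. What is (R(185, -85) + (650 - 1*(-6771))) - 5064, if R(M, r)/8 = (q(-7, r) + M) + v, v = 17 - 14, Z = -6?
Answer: 3077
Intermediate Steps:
v = 3
q(A, V) = -6 + A + V (q(A, V) = (A + V) - 6 = -6 + A + V)
R(M, r) = -80 + 8*M + 8*r (R(M, r) = 8*(((-6 - 7 + r) + M) + 3) = 8*(((-13 + r) + M) + 3) = 8*((-13 + M + r) + 3) = 8*(-10 + M + r) = -80 + 8*M + 8*r)
(R(185, -85) + (650 - 1*(-6771))) - 5064 = ((-80 + 8*185 + 8*(-85)) + (650 - 1*(-6771))) - 5064 = ((-80 + 1480 - 680) + (650 + 6771)) - 5064 = (720 + 7421) - 5064 = 8141 - 5064 = 3077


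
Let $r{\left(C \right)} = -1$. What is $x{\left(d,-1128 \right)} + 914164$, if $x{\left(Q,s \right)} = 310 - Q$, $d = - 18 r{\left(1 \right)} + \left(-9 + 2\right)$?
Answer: $914463$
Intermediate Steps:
$d = 11$ ($d = \left(-18\right) \left(-1\right) + \left(-9 + 2\right) = 18 - 7 = 11$)
$x{\left(d,-1128 \right)} + 914164 = \left(310 - 11\right) + 914164 = 299 + 914164 = 914463$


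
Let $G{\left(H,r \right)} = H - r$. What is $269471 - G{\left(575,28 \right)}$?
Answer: $268924$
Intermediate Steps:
$269471 - G{\left(575,28 \right)} = 269471 - \left(575 - 28\right) = 269471 - 547 = 268924$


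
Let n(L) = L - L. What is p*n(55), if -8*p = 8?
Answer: 0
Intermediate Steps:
p = -1 (p = -⅛*8 = -1)
n(L) = 0
p*n(55) = -1*0 = 0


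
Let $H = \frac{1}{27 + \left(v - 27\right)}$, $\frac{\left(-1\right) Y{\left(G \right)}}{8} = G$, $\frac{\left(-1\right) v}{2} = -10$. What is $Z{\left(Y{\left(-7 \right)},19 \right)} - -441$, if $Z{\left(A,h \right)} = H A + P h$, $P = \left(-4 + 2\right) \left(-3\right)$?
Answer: $\frac{2789}{5} \approx 557.8$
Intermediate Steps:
$v = 20$ ($v = \left(-2\right) \left(-10\right) = 20$)
$Y{\left(G \right)} = - 8 G$
$H = \frac{1}{20}$ ($H = \frac{1}{27 + \left(20 - 27\right)} = \frac{1}{27 - 7} = \frac{1}{20} \approx 0.05$)
$P = 6$ ($P = \left(-2\right) \left(-3\right) = 6$)
$Z{\left(A,h \right)} = 6 h + \frac{A}{20}$ ($Z{\left(A,h \right)} = \frac{A}{20} + 6 h = 6 h + \frac{A}{20}$)
$Z{\left(Y{\left(-7 \right)},19 \right)} - -441 = \left(6 \cdot 19 + \frac{\left(-8\right) \left(-7\right)}{20}\right) - -441 = \left(114 + \frac{1}{20} \cdot 56\right) + 441 = \left(114 + \frac{14}{5}\right) + 441 = \frac{584}{5} + 441 = \frac{2789}{5}$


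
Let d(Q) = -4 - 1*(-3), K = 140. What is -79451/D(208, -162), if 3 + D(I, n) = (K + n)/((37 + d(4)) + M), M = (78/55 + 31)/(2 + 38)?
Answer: 6434180333/291349 ≈ 22084.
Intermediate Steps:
d(Q) = -1 (d(Q) = -4 + 3 = -1)
M = 1783/2200 (M = (78*(1/55) + 31)/40 = (78/55 + 31)*(1/40) = (1783/55)*(1/40) = 1783/2200 ≈ 0.81045)
D(I, n) = 9293/11569 + 2200*n/80983 (D(I, n) = -3 + (140 + n)/((37 - 1) + 1783/2200) = -3 + (140 + n)/(36 + 1783/2200) = -3 + (140 + n)/(80983/2200) = -3 + (140 + n)*(2200/80983) = -3 + (44000/11569 + 2200*n/80983) = 9293/11569 + 2200*n/80983)
-79451/D(208, -162) = -79451/(9293/11569 + (2200/80983)*(-162)) = -79451/(9293/11569 - 356400/80983) = -79451/(-291349/80983) = -79451*(-80983/291349) = 6434180333/291349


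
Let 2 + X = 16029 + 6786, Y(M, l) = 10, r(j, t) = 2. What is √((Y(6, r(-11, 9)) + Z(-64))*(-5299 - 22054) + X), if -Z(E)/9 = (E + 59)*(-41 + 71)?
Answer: I*√37177267 ≈ 6097.3*I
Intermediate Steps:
Z(E) = -15930 - 270*E (Z(E) = -9*(E + 59)*(-41 + 71) = -9*(59 + E)*30 = -9*(1770 + 30*E) = -15930 - 270*E)
X = 22813 (X = -2 + (16029 + 6786) = -2 + 22815 = 22813)
√((Y(6, r(-11, 9)) + Z(-64))*(-5299 - 22054) + X) = √((10 + (-15930 - 270*(-64)))*(-5299 - 22054) + 22813) = √((10 + (-15930 + 17280))*(-27353) + 22813) = √((10 + 1350)*(-27353) + 22813) = √(1360*(-27353) + 22813) = √(-37200080 + 22813) = √(-37177267) = I*√37177267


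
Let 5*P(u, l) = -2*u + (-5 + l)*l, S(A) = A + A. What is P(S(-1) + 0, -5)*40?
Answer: 432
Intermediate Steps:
S(A) = 2*A
P(u, l) = -2*u/5 + l*(-5 + l)/5 (P(u, l) = (-2*u + (-5 + l)*l)/5 = (-2*u + l*(-5 + l))/5 = -2*u/5 + l*(-5 + l)/5)
P(S(-1) + 0, -5)*40 = (-1*(-5) - 2*(2*(-1) + 0)/5 + (1/5)*(-5)**2)*40 = (5 - 2*(-2 + 0)/5 + (1/5)*25)*40 = (5 - 2/5*(-2) + 5)*40 = (5 + 4/5 + 5)*40 = (54/5)*40 = 432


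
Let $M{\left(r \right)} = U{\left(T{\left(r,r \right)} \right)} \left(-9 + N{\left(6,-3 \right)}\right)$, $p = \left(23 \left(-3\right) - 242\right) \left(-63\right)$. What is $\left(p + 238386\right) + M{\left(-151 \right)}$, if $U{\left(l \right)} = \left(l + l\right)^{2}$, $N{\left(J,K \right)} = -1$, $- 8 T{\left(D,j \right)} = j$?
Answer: $\frac{1949827}{8} \approx 2.4373 \cdot 10^{5}$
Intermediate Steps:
$T{\left(D,j \right)} = - \frac{j}{8}$
$p = 19593$ ($p = \left(-69 - 242\right) \left(-63\right) = \left(-311\right) \left(-63\right) = 19593$)
$U{\left(l \right)} = 4 l^{2}$ ($U{\left(l \right)} = \left(2 l\right)^{2} = 4 l^{2}$)
$M{\left(r \right)} = - \frac{5 r^{2}}{8}$ ($M{\left(r \right)} = 4 \left(- \frac{r}{8}\right)^{2} \left(-9 - 1\right) = 4 \frac{r^{2}}{64} \left(-10\right) = \frac{r^{2}}{16} \left(-10\right) = - \frac{5 r^{2}}{8}$)
$\left(p + 238386\right) + M{\left(-151 \right)} = \left(19593 + 238386\right) - \frac{5 \left(-151\right)^{2}}{8} = 257979 - \frac{114005}{8} = \frac{1949827}{8}$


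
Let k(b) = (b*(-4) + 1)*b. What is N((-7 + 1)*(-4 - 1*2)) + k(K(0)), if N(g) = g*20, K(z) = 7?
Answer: 531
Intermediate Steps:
N(g) = 20*g
k(b) = b*(1 - 4*b) (k(b) = (-4*b + 1)*b = (1 - 4*b)*b = b*(1 - 4*b))
N((-7 + 1)*(-4 - 1*2)) + k(K(0)) = 20*((-7 + 1)*(-4 - 1*2)) + 7*(1 - 4*7) = 20*(-6*(-4 - 2)) + 7*(1 - 28) = 20*(-6*(-6)) + 7*(-27) = 20*36 - 189 = 720 - 189 = 531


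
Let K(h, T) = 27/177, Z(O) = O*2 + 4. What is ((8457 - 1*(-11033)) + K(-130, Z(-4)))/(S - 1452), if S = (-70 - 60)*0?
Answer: -1149919/85668 ≈ -13.423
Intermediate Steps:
Z(O) = 4 + 2*O (Z(O) = 2*O + 4 = 4 + 2*O)
S = 0 (S = -130*0 = 0)
K(h, T) = 9/59 (K(h, T) = 27*(1/177) = 9/59)
((8457 - 1*(-11033)) + K(-130, Z(-4)))/(S - 1452) = ((8457 - 1*(-11033)) + 9/59)/(0 - 1452) = ((8457 + 11033) + 9/59)/(-1452) = (19490 + 9/59)*(-1/1452) = (1149919/59)*(-1/1452) = -1149919/85668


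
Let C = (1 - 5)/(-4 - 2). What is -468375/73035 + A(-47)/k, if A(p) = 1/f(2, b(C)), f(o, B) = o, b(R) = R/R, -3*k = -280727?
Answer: -17531386543/2733719526 ≈ -6.4130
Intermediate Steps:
C = 2/3 (C = -4/(-6) = -4*(-1/6) = 2/3 ≈ 0.66667)
k = 280727/3 (k = -1/3*(-280727) = 280727/3 ≈ 93576.)
b(R) = 1
A(p) = 1/2
-468375/73035 + A(-47)/k = -468375/73035 + 1/(2*(280727/3)) = -468375*1/73035 + (1/2)*(3/280727) = -31225/4869 + 3/561454 = -17531386543/2733719526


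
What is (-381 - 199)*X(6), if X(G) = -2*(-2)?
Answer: -2320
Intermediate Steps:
X(G) = 4
(-381 - 199)*X(6) = (-381 - 199)*4 = -580*4 = -2320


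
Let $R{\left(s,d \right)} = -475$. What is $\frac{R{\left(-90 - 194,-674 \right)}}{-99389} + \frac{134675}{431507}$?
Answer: $\frac{715272600}{2257213117} \approx 0.31688$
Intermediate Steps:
$\frac{R{\left(-90 - 194,-674 \right)}}{-99389} + \frac{134675}{431507} = - \frac{475}{-99389} + \frac{134675}{431507} = \left(-475\right) \left(- \frac{1}{99389}\right) + 134675 \cdot \frac{1}{431507} = \frac{25}{5231} + \frac{134675}{431507} = \frac{715272600}{2257213117}$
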